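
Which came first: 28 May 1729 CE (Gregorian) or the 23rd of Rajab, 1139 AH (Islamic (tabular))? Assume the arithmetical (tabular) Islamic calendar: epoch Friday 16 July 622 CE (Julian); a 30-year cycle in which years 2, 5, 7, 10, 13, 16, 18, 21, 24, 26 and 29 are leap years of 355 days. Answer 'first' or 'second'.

The two dates have Julian Day Numbers 2352712 and 2351908 respectively.
Since 2351908 < 2352712, the second date comes first.

second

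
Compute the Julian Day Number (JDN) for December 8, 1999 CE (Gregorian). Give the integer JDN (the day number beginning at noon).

2451521

JDN 2451545 is 1 January 2000 CE (Gregorian); the target day is −24 days from there, so JDN = 2451521.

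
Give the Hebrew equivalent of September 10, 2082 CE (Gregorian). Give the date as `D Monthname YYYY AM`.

16 Elul 5842 AM

Julian Day Number of the source date = 2481748.
Converting JDN 2481748 to the Hebrew calendar gives 16 Elul 5842 AM.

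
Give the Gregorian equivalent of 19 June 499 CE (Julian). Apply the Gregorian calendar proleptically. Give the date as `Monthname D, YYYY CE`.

The Julian–Gregorian offset here is 1 day (Julian trailing).
19 June 499 Julian + 1 day → 20 June 499 Gregorian.

June 20, 499 CE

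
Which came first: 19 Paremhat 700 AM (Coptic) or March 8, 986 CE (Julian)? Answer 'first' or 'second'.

first

The two dates have Julian Day Numbers 2080538 and 2081261 respectively.
Since 2080538 < 2081261, the first date comes first.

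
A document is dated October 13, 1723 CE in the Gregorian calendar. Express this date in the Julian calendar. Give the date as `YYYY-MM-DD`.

The Julian–Gregorian offset here is 11 days (Julian trailing).
13 October 1723 Gregorian − 11 days → 2 October 1723 Julian.

1723-10-02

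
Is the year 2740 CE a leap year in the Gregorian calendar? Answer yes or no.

yes

2740 is divisible by 4 and not by 100, so it is a leap year.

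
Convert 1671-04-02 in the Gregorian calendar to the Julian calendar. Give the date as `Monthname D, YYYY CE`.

March 23, 1671 CE

The Julian–Gregorian offset here is 10 days (Julian trailing).
2 April 1671 Gregorian − 10 days → 23 March 1671 Julian.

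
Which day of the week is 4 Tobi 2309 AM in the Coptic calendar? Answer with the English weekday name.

Equivalently 16 January 2593 Gregorian, JDN 2668150.
2668150 ≡ 2 (mod 7); counting from Monday = 0 gives Wednesday.

Wednesday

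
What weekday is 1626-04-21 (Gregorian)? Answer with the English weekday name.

JDN 2315055 mod 7 = 1, and JDN 0 was a Monday, so this is a Tuesday.

Tuesday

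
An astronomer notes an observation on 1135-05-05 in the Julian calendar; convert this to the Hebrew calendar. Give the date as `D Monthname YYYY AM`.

Julian Day Number of the source date = 2135741.
Converting JDN 2135741 to the Hebrew calendar gives 20 Iyar 4895 AM.

20 Iyar 4895 AM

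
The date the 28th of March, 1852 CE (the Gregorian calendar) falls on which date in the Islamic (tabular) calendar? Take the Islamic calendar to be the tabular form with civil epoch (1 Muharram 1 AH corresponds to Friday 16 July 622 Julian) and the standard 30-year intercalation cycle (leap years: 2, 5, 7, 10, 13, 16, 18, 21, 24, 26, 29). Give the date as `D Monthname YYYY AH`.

Julian Day Number of the source date = 2397576.
Converting JDN 2397576 to the tabular Islamic calendar gives 6 Jumada al-Thani 1268 AH.

6 Jumada al-Thani 1268 AH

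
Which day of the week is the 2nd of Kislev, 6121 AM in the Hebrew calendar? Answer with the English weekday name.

Saturday

In the Gregorian calendar this is 12 November 2360 (JDN 2583348).
JDN 2583348 mod 7 = 5, and JDN 0 was a Monday, so this is a Saturday.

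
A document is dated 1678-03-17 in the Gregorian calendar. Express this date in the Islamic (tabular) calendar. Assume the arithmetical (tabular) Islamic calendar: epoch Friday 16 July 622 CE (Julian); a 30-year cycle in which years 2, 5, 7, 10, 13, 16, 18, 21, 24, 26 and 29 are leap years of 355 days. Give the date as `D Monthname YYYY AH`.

23 Muharram 1089 AH

Both dates share Julian Day Number 2334013; in the tabular Islamic calendar that is 23 Muharram 1089 AH.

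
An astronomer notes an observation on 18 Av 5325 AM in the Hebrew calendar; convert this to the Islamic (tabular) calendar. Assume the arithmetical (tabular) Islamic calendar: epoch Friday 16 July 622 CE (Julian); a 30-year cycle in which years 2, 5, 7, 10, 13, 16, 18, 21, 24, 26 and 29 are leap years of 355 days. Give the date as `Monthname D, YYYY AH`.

Julian Day Number of the source date = 2292871.
Converting JDN 2292871 to the tabular Islamic calendar gives 17 Dhu al-Hijjah 972 AH.

Dhu al-Hijjah 17, 972 AH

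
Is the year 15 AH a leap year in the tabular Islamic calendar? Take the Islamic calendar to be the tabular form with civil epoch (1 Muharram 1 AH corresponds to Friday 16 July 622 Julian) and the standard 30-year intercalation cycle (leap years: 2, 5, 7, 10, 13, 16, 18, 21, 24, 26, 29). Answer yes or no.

no

Year 15 AH is year 15 of its 30-year cycle; leap positions are 2, 5, 7, 10, 13, 16, 18, 21, 24, 26, 29, so it is a common year (354 days).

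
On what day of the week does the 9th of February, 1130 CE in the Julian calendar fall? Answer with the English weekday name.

Sunday

This is JDN 2133830 (16 February 1130 Gregorian).
2133830 ≡ 6 (mod 7); counting from Monday = 0 gives Sunday.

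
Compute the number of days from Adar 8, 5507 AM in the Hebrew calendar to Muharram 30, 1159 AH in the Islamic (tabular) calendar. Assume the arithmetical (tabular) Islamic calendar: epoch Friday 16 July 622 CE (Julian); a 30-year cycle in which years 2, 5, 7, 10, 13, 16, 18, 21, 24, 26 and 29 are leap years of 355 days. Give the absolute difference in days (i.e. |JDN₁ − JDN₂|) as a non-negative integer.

JDN of the first date = 2359187.
JDN of the second date = 2358826.
|2358826 − 2359187| = 361.

361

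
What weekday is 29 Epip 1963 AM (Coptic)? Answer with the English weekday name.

Saturday

In the Gregorian calendar this is 7 August 2247 (JDN 2541978).
JDN 2541978 mod 7 = 5, and JDN 0 was a Monday, so this is a Saturday.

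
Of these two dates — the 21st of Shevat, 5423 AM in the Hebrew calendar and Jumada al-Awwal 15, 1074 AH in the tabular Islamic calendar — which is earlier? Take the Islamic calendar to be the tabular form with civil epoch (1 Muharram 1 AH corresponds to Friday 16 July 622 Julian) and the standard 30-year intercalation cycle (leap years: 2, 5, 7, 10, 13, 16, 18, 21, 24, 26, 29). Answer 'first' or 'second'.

The two dates have Julian Day Numbers 2328487 and 2328807 respectively.
Since 2328487 < 2328807, the first date comes first.

first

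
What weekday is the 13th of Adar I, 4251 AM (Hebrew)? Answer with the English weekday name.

In the proleptic Gregorian calendar this is 10 February 491 (JDN 1900435).
JDN 1900435 mod 7 = 5, and JDN 0 was a Monday, so this is a Saturday.

Saturday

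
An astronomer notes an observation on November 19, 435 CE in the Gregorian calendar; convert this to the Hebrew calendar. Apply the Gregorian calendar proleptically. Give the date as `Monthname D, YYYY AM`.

Kislev 11, 4196 AM

Julian Day Number of the source date = 1880263.
Converting JDN 1880263 to the Hebrew calendar gives 11 Kislev 4196 AM.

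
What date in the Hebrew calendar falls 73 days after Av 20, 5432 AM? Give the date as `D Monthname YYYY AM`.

The starting date is JDN 2331971; 2331971 + 73 = 2332044.
JDN 2332044 corresponds to 4 Cheshvan 5433 AM.

4 Cheshvan 5433 AM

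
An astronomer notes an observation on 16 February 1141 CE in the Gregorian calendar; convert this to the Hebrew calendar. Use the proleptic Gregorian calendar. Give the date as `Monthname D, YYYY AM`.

Shevat 30, 4901 AM

Both dates share Julian Day Number 2137848; in the Hebrew calendar that is 30 Shevat 4901 AM.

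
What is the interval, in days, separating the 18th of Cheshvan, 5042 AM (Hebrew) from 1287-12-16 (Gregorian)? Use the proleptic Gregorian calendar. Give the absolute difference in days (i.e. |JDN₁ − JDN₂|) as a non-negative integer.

2229

JDN of the first date = 2189248.
JDN of the second date = 2191477.
|2191477 − 2189248| = 2229.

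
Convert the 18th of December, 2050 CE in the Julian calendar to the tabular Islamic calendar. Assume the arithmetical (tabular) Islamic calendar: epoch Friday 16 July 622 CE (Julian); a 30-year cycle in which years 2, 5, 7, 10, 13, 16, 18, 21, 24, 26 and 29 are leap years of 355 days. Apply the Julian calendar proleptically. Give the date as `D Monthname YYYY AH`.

16 Rabi' al-Thani 1473 AH

Julian Day Number of the source date = 2470172.
Converting JDN 2470172 to the tabular Islamic calendar gives 16 Rabi' al-Thani 1473 AH.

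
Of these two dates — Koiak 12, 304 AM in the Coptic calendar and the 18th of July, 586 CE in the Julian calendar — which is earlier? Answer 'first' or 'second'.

Converting both to JDN: 1935802 vs 1935293; the smaller is the second.

second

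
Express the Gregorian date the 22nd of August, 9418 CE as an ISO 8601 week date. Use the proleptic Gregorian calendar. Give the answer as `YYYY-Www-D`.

The weekday is Saturday (ISO weekday 6).
That Saturday belongs to ISO week 34 of ISO year 9418.

9418-W34-6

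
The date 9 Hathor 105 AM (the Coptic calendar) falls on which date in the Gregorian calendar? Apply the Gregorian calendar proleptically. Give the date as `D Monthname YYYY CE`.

Both dates share Julian Day Number 1863084; in the Gregorian calendar that is 6 November 388 CE.

6 November 388 CE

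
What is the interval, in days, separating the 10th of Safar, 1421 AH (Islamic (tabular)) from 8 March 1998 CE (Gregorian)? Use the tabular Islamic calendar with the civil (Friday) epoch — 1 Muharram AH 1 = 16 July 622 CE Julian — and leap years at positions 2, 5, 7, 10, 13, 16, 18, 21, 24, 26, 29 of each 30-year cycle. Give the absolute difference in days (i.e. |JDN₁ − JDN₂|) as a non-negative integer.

First date → JDN 2451680; second date → JDN 2450881.
The interval is |2451680 − 2450881| = 799 days.

799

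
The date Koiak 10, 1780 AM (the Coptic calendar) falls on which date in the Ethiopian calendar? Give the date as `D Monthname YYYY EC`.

The source date corresponds to 20 December 2063 in the Gregorian calendar (JDN 2474909).
That day falls on 10 Tahsas 2056 EC in the Ethiopian calendar.

10 Tahsas 2056 EC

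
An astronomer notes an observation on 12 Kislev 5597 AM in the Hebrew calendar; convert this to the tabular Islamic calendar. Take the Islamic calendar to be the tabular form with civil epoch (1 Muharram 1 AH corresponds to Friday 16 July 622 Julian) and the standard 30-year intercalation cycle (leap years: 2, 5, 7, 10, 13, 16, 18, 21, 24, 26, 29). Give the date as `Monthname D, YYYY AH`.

Sha'ban 11, 1252 AH

The source date corresponds to 21 November 1836 in the Gregorian calendar (JDN 2391970).
That day falls on 11 Sha'ban 1252 AH in the tabular Islamic calendar.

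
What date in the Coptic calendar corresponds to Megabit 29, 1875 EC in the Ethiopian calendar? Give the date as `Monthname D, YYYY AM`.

The source date corresponds to 6 April 1883 in the Gregorian calendar (JDN 2408907).
That day falls on 29 Paremhat 1599 AM in the Coptic calendar.

Paremhat 29, 1599 AM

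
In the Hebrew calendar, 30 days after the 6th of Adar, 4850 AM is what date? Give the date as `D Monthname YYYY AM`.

7 Nisan 4850 AM

The starting date is JDN 2119220; 2119220 + 30 = 2119250.
JDN 2119250 corresponds to 7 Nisan 4850 AM.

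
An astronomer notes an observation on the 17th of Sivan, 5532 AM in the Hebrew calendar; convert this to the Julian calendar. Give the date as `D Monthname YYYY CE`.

7 June 1772 CE

Both dates share Julian Day Number 2368439; in the Julian calendar that is 7 June 1772 CE.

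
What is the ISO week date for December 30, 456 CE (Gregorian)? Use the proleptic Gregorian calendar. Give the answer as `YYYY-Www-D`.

0456-W52-6

The weekday is Saturday (ISO weekday 6).
That Saturday belongs to ISO week 52 of ISO year 456.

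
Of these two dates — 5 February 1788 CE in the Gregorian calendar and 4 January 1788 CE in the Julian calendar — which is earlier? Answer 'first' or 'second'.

second

The two dates have Julian Day Numbers 2374149 and 2374128 respectively.
Since 2374128 < 2374149, the second date comes first.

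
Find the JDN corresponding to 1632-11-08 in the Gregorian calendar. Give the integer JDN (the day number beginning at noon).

2317448

JDN 2299161 is 15 October 1582 CE (Gregorian); the target day is +18287 days from there, so JDN = 2317448.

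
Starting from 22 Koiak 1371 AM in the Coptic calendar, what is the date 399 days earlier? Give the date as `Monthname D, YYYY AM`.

Counting 399 days back from JDN 2325533 reaches JDN 2325134, which is Hathor 18, 1370 AM.

Hathor 18, 1370 AM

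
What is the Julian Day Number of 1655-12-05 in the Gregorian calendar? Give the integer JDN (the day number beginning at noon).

2325875

JDN 2299161 is 15 October 1582 CE (Gregorian); the target day is +26714 days from there, so JDN = 2325875.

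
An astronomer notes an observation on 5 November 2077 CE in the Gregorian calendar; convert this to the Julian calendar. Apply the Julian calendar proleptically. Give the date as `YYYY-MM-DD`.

2077-10-23

The Julian–Gregorian offset here is 13 days (Julian trailing).
5 November 2077 Gregorian − 13 days → 23 October 2077 Julian.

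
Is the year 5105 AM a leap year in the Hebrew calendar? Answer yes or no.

Hebrew year 5105 is year 13 of its 19-year Metonic cycle; leap years are at positions 3, 6, 8, 11, 14, 17, 19, so it is a common year (12 months).

no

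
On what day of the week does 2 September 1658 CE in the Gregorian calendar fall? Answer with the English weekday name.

JDN 2326877 mod 7 = 0, and JDN 0 was a Monday, so this is a Monday.

Monday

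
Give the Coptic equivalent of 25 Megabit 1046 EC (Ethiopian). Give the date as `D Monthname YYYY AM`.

Julian Day Number of the source date = 2106111.
Converting JDN 2106111 to the Coptic calendar gives 25 Paremhat 770 AM.

25 Paremhat 770 AM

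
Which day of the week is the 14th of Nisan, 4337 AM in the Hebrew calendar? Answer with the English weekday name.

Friday

In the proleptic Gregorian calendar this is 21 March 577 (JDN 1931885).
1931885 ≡ 4 (mod 7); counting from Monday = 0 gives Friday.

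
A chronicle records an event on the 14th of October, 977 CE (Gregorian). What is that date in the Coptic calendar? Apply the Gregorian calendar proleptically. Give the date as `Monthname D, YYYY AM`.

Both dates share Julian Day Number 2078189; in the Coptic calendar that is 12 Paopi 694 AM.

Paopi 12, 694 AM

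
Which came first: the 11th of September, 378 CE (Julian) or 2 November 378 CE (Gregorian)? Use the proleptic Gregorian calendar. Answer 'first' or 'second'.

First date → JDN 1859376; second date → JDN 1859427.
JDN 1859376 < JDN 1859427, so the first date is earlier.

first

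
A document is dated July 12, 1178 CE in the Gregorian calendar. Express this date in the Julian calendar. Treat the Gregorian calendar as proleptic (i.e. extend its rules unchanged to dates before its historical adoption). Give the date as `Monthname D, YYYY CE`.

July 5, 1178 CE

At this point the Julian calendar is 7 days behind the Gregorian.
12 July 1178 Gregorian − 7 days → 5 July 1178 Julian.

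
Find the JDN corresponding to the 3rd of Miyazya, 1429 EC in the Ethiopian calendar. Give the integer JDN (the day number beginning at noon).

In the proleptic Gregorian calendar the same day is 7 April 1437.
JDN 2400001 is 17 November 1858 CE (Gregorian), MJD 0; the target day is −153991 days from there, so JDN = 2246010.

2246010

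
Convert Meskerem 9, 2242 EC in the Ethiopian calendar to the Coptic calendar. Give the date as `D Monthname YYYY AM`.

Julian Day Number of the source date = 2542754.
Converting JDN 2542754 to the Coptic calendar gives 9 Thout 1966 AM.

9 Thout 1966 AM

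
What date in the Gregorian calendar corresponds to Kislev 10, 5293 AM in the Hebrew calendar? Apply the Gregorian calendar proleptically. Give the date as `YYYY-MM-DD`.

Julian Day Number of the source date = 2280933.
Converting JDN 2280933 to the Gregorian calendar gives 18 November 1532 CE.

1532-11-18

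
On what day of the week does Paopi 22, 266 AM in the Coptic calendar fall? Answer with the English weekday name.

Equivalently 21 October 549 Gregorian, JDN 1921872.
1921872 ≡ 1 (mod 7); counting from Monday = 0 gives Tuesday.

Tuesday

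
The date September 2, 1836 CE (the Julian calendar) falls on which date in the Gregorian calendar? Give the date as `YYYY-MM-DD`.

For dates in this range the Gregorian date is 12 days ahead of the Julian.
2 September 1836 Julian + 12 days → 14 September 1836 Gregorian.

1836-09-14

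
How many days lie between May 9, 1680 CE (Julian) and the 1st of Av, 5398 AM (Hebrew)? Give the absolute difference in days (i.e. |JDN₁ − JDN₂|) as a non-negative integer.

JDN of the first date = 2334807.
JDN of the second date = 2319520.
|2319520 − 2334807| = 15287.

15287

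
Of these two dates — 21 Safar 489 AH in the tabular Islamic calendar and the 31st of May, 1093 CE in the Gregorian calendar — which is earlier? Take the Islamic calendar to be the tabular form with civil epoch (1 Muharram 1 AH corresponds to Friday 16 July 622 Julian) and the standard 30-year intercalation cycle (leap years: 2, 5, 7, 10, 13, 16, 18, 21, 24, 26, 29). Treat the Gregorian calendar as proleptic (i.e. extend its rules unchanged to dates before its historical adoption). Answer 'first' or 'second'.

Converting both to JDN: 2121421 vs 2120421; the smaller is the second.

second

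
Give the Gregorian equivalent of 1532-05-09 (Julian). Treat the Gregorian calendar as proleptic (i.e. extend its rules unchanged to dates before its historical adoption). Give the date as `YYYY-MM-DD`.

At this point the Julian calendar is 10 days behind the Gregorian.
9 May 1532 Julian + 10 days → 19 May 1532 Gregorian.

1532-05-19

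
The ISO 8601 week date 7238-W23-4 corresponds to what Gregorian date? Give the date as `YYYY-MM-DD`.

ISO week 1 of 7238 is the week containing the first Thursday of 7238.
Week 23, day 4 (Thursday) lands on 7238-06-10.

7238-06-10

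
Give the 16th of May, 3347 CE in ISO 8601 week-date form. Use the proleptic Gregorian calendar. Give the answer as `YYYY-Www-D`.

3347-W20-2

The weekday is Tuesday (ISO weekday 2).
That Tuesday belongs to ISO week 20 of ISO year 3347.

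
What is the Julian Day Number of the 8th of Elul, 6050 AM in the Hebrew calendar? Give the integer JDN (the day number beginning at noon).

Equivalently 14 September 2290 (Gregorian).
JDN 2299161 is 15 October 1582 CE (Gregorian); the target day is +258561 days from there, so JDN = 2557722.

2557722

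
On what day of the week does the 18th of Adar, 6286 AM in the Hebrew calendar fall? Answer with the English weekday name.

This is JDN 2643725 (4 March 2526 Gregorian).
JDN 2643725 mod 7 = 0, and JDN 0 was a Monday, so this is a Monday.

Monday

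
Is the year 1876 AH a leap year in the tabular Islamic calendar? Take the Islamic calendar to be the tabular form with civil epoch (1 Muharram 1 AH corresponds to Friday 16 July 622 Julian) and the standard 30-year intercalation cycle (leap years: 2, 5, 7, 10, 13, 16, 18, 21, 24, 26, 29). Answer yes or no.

Year 1876 AH is year 16 of its 30-year cycle; leap positions are 2, 5, 7, 10, 13, 16, 18, 21, 24, 26, 29, so it is a leap year (355 days).

yes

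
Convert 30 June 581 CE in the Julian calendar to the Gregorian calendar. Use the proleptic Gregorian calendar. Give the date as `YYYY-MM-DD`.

At this point the Julian calendar is 2 days behind the Gregorian.
30 June 581 Julian + 2 days → 2 July 581 Gregorian.

0581-07-02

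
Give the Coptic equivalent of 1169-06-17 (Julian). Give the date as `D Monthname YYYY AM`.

23 Paoni 885 AM

Julian Day Number of the source date = 2148203.
Converting JDN 2148203 to the Coptic calendar gives 23 Paoni 885 AM.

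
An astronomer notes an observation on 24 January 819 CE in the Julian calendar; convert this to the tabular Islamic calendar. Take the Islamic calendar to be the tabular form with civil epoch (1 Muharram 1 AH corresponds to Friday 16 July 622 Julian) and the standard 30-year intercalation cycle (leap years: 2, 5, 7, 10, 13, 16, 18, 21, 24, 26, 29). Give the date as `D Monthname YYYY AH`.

23 Rajab 203 AH

The source date corresponds to 28 January 819 in the proleptic Gregorian calendar (JDN 2020221).
That day falls on 23 Rajab 203 AH in the tabular Islamic calendar.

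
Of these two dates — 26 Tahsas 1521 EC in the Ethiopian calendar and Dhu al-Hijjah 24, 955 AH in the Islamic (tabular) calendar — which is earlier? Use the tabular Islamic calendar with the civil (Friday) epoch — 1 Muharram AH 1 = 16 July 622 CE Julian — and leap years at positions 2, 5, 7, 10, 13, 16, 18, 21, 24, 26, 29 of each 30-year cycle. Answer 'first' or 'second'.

first

First date → JDN 2279516; second date → JDN 2286854.
JDN 2279516 < JDN 2286854, so the first date is earlier.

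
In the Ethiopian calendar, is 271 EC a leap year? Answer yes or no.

271 mod 4 = 3; in the Ethiopian calendar a year is leap when year mod 4 = 3, so it is a leap year.

yes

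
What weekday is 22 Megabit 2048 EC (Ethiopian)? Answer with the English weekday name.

In the Gregorian calendar this is 31 March 2056 (JDN 2472089).
JDN 2472089 mod 7 = 4, and JDN 0 was a Monday, so this is a Friday.

Friday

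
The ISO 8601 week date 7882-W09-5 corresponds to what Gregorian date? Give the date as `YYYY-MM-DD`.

ISO week 1 of 7882 is the week containing the first Thursday of 7882.
Week 9, day 5 (Friday) lands on 7882-03-03.

7882-03-03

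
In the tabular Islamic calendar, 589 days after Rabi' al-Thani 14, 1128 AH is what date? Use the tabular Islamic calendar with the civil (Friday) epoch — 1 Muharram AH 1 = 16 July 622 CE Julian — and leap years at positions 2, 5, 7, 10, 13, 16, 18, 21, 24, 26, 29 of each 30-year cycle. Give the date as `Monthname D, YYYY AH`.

Counting 589 days forward from JDN 2347913 reaches JDN 2348502, which is Dhu al-Hijjah 12, 1129 AH.

Dhu al-Hijjah 12, 1129 AH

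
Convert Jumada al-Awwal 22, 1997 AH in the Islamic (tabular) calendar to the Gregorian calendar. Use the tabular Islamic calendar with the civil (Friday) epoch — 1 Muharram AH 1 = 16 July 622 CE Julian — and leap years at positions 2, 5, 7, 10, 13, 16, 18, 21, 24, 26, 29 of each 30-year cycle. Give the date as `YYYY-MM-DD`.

2559-06-29

Julian Day Number of the source date = 2655895.
Converting JDN 2655895 to the Gregorian calendar gives 29 June 2559 CE.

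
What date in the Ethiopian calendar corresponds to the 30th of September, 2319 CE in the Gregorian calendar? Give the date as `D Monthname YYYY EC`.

16 Meskerem 2312 EC

Julian Day Number of the source date = 2568329.
Converting JDN 2568329 to the Ethiopian calendar gives 16 Meskerem 2312 EC.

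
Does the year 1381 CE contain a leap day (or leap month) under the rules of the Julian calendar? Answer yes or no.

1381 mod 4 = 1, so it is a common year in the Julian calendar.

no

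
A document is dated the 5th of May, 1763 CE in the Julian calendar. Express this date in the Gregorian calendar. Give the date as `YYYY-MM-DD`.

At this point the Julian calendar is 11 days behind the Gregorian.
5 May 1763 Julian + 11 days → 16 May 1763 Gregorian.

1763-05-16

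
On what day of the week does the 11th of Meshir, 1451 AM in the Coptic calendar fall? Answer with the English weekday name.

Wednesday

This is JDN 2354802 (16 February 1735 Gregorian).
2354802 ≡ 2 (mod 7); counting from Monday = 0 gives Wednesday.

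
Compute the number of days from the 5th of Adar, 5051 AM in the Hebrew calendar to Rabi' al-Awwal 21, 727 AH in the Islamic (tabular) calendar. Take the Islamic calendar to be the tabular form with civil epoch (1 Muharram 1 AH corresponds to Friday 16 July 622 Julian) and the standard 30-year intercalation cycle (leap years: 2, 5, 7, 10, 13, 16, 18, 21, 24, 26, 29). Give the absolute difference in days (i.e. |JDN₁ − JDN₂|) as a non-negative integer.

First date → JDN 2192632; second date → JDN 2205789.
The interval is |2192632 − 2205789| = 13157 days.

13157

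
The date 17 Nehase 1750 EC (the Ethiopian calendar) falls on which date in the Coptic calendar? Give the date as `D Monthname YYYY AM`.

The source date corresponds to 21 August 1758 in the Gregorian calendar (JDN 2363389).
That day falls on 17 Mesori 1474 AM in the Coptic calendar.

17 Mesori 1474 AM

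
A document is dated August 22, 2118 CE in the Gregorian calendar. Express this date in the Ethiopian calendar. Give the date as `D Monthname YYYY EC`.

15 Nehase 2110 EC

Julian Day Number of the source date = 2494877.
Converting JDN 2494877 to the Ethiopian calendar gives 15 Nehase 2110 EC.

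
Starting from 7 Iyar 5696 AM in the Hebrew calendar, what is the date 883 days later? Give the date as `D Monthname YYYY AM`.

JDN of 7 Iyar 5696 AM = 2428288.
2428288 + 883 = 2429171.
JDN 2429171 in the Hebrew calendar is 4 Tishrei 5699 AM.

4 Tishrei 5699 AM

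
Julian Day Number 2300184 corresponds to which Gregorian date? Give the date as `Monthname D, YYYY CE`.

JDN 2451545 is 1 Jan 2000; 2300184 is −151361 days from there.

August 3, 1585 CE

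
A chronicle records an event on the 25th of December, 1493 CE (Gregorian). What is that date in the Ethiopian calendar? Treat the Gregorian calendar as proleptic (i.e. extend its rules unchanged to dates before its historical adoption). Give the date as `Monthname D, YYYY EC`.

Tahsas 20, 1486 EC

Both dates share Julian Day Number 2266726; in the Ethiopian calendar that is 20 Tahsas 1486 EC.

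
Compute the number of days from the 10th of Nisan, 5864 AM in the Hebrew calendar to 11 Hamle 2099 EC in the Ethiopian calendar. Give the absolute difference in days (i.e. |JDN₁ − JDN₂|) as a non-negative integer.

1200

First date → JDN 2489625; second date → JDN 2490825.
The interval is |2489625 − 2490825| = 1200 days.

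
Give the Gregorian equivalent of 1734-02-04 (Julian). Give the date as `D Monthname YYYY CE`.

15 February 1734 CE

At this point the Julian calendar is 11 days behind the Gregorian.
4 February 1734 Julian + 11 days → 15 February 1734 Gregorian.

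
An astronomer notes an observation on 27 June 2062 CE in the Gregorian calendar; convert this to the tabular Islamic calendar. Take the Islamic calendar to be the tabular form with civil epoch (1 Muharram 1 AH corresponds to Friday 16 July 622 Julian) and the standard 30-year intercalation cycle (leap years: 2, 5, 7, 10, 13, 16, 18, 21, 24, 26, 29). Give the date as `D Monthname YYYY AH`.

19 Safar 1485 AH

Both dates share Julian Day Number 2474368; in the tabular Islamic calendar that is 19 Safar 1485 AH.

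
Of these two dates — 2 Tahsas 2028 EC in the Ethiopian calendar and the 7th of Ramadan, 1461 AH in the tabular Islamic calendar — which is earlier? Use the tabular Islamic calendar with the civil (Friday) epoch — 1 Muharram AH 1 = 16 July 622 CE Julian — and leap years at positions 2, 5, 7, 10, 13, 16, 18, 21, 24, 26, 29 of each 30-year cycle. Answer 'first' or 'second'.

first

First date → JDN 2464674; second date → JDN 2466057.
JDN 2464674 < JDN 2466057, so the first date is earlier.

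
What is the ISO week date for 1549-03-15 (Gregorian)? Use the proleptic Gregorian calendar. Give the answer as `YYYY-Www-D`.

The weekday is Tuesday (ISO weekday 2).
That Tuesday belongs to ISO week 11 of ISO year 1549.

1549-W11-2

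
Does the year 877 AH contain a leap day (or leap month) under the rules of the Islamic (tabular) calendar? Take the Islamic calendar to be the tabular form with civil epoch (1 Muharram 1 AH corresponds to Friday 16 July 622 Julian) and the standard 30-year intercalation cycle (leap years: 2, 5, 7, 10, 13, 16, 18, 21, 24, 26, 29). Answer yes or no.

yes

Year 877 AH is year 7 of its 30-year cycle; leap positions are 2, 5, 7, 10, 13, 16, 18, 21, 24, 26, 29, so it is a leap year (355 days).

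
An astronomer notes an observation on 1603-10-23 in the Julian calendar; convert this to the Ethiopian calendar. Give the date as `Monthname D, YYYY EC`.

Both dates share Julian Day Number 2306849; in the Ethiopian calendar that is 25 Tikimt 1596 EC.

Tikimt 25, 1596 EC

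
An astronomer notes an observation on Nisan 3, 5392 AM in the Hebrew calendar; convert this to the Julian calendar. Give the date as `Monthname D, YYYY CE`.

March 15, 1632 CE

Both dates share Julian Day Number 2317220; in the Julian calendar that is 15 March 1632 CE.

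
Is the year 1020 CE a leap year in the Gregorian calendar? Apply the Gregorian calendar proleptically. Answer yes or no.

yes

1020 is divisible by 4 and not by 100, so it is a leap year.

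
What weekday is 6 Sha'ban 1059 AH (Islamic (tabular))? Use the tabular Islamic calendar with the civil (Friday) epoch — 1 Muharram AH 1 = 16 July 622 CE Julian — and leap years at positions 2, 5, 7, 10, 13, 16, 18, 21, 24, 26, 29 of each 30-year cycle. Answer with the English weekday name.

Equivalently 15 August 1649 Gregorian, JDN 2323572.
2323572 ≡ 6 (mod 7); counting from Monday = 0 gives Sunday.

Sunday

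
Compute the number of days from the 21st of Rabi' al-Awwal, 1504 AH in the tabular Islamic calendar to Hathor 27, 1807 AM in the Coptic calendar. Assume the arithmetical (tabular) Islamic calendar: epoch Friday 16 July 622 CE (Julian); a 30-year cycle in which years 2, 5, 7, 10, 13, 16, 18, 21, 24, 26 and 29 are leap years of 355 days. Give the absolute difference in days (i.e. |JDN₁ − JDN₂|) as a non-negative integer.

3625

JDN of the first date = 2481132.
JDN of the second date = 2484757.
|2484757 − 2481132| = 3625.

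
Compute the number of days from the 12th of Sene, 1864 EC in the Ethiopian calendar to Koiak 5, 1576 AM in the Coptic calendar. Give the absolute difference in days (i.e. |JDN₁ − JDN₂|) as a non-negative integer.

4570

JDN of the first date = 2404963.
JDN of the second date = 2400393.
|2400393 − 2404963| = 4570.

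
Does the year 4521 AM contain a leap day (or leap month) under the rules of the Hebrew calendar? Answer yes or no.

Hebrew year 4521 is year 18 of its 19-year Metonic cycle; leap years are at positions 3, 6, 8, 11, 14, 17, 19, so it is a common year (12 months).

no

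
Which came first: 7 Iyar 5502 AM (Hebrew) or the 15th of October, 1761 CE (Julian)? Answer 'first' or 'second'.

first

First date → JDN 2357443; second date → JDN 2364551.
JDN 2357443 < JDN 2364551, so the first date is earlier.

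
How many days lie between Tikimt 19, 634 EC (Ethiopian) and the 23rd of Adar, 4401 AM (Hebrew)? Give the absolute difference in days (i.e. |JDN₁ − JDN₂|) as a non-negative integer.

First date → JDN 1955472; second date → JDN 1955253.
The interval is |1955472 − 1955253| = 219 days.

219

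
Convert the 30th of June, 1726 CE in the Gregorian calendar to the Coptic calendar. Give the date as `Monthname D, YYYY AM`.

Julian Day Number of the source date = 2351649.
Converting JDN 2351649 to the Coptic calendar gives 25 Paoni 1442 AM.

Paoni 25, 1442 AM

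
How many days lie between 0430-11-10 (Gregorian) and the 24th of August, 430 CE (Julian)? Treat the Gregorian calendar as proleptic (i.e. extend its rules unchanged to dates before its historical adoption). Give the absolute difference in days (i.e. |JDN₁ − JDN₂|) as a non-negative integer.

77

First date → JDN 1878428; second date → JDN 1878351.
The interval is |1878428 − 1878351| = 77 days.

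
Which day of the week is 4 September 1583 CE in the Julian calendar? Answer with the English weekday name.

In the Gregorian calendar this is 14 September 1583 (JDN 2299495).
JDN 2299495 mod 7 = 2, and JDN 0 was a Monday, so this is a Wednesday.

Wednesday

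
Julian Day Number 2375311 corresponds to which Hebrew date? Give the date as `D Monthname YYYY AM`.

8 Nisan 5551 AM

The Gregorian equivalent of JDN 2375311 is 12 April 1791.
In the Hebrew calendar that day is 8 Nisan 5551 AM.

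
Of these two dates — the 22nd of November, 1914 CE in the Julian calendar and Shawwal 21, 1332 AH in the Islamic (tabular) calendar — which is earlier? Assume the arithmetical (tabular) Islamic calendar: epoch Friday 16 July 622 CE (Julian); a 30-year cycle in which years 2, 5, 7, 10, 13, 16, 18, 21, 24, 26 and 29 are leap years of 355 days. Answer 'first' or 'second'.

second

Converting both to JDN: 2420472 vs 2420388; the smaller is the second.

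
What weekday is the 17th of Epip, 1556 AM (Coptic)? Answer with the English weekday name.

Equivalently 23 July 1840 Gregorian, JDN 2393310.
2393310 ≡ 3 (mod 7); counting from Monday = 0 gives Thursday.

Thursday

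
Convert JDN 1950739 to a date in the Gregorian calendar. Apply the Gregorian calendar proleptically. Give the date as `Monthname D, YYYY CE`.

November 3, 628 CE

JDN 2451545 is 1 Jan 2000; 1950739 is −500806 days from there.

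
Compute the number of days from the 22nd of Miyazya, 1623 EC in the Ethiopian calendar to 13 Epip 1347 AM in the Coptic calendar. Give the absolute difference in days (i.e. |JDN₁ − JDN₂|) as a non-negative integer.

81

First date → JDN 2316887; second date → JDN 2316968.
The interval is |2316887 − 2316968| = 81 days.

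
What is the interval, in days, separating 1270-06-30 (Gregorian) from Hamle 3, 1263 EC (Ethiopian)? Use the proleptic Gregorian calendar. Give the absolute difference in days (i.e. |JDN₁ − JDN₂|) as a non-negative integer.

369

First date → JDN 2185099; second date → JDN 2185468.
The interval is |2185099 − 2185468| = 369 days.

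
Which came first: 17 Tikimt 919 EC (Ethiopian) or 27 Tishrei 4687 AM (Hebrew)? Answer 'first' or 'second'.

The two dates have Julian Day Numbers 2059566 and 2059559 respectively.
Since 2059559 < 2059566, the second date comes first.

second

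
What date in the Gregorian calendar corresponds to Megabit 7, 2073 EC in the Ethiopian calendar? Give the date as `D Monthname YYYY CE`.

Both dates share Julian Day Number 2481205; in the Gregorian calendar that is 16 March 2081 CE.

16 March 2081 CE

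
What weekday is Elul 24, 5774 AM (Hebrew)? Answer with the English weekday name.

Equivalently 19 September 2014 Gregorian, JDN 2456920.
Since JDN mod 7 = 4 (0 = Monday), the day is Friday.

Friday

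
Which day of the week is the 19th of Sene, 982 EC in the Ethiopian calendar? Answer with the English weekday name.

Friday

In the proleptic Gregorian calendar this is 18 June 990 (JDN 2082819).
2082819 ≡ 4 (mod 7); counting from Monday = 0 gives Friday.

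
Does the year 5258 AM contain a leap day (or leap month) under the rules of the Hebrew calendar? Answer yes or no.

yes

Hebrew year 5258 is year 14 of its 19-year Metonic cycle; leap years are at positions 3, 6, 8, 11, 14, 17, 19, so it is a leap year (13 months).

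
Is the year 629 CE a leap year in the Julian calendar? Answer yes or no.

no

629 mod 4 = 1, so it is a common year in the Julian calendar.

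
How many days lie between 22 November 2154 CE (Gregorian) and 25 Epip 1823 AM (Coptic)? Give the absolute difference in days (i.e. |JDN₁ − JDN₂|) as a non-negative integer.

JDN of the first date = 2508118.
JDN of the second date = 2490839.
|2490839 − 2508118| = 17279.

17279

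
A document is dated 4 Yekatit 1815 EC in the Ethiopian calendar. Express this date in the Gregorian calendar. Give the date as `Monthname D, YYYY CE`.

Both dates share Julian Day Number 2386937; in the Gregorian calendar that is 10 February 1823 CE.

February 10, 1823 CE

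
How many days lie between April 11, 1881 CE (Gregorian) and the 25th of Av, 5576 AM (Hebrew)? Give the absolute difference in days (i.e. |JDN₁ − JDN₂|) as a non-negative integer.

JDN of the first date = 2408182.
JDN of the second date = 2384571.
|2384571 − 2408182| = 23611.

23611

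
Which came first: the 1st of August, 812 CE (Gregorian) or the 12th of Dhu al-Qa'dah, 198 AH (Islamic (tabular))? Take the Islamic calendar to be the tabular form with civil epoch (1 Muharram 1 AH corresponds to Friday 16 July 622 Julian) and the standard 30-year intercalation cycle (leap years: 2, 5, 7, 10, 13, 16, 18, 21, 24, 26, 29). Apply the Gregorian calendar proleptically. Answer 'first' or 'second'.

The two dates have Julian Day Numbers 2017850 and 2018556 respectively.
Since 2017850 < 2018556, the first date comes first.

first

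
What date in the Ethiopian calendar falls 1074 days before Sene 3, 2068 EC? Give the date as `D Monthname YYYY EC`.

25 Sene 2065 EC

JDN of Sene 3, 2068 EC = 2479465.
2479465 − 1074 = 2478391.
JDN 2478391 in the Ethiopian calendar is 25 Sene 2065 EC.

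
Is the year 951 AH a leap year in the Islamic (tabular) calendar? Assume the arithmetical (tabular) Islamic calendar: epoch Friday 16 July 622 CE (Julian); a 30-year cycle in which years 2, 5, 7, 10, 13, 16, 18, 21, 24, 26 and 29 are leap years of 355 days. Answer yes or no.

Year 951 AH is year 21 of its 30-year cycle; leap positions are 2, 5, 7, 10, 13, 16, 18, 21, 24, 26, 29, so it is a leap year (355 days).

yes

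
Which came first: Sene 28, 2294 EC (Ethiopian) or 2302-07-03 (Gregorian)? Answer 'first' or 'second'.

second

First date → JDN 2562036; second date → JDN 2562031.
JDN 2562031 < JDN 2562036, so the second date is earlier.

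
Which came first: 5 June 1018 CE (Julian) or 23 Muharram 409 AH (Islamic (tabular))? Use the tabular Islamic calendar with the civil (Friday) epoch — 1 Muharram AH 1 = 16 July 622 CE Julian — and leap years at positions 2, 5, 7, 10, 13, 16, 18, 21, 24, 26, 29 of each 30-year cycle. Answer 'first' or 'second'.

first

The two dates have Julian Day Numbers 2093038 and 2093044 respectively.
Since 2093038 < 2093044, the first date comes first.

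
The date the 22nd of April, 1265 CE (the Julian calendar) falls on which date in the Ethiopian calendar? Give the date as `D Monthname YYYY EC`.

27 Miyazya 1257 EC

Julian Day Number of the source date = 2183211.
Converting JDN 2183211 to the Ethiopian calendar gives 27 Miyazya 1257 EC.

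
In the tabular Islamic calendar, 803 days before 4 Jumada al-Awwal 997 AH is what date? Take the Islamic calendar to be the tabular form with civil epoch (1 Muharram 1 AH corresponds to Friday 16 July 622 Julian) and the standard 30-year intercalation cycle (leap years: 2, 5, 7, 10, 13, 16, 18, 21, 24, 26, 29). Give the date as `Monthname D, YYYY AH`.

JDN of 4 Jumada al-Awwal 997 AH = 2301510.
2301510 − 803 = 2300707.
JDN 2300707 in the tabular Islamic calendar is Muharram 28, 995 AH.

Muharram 28, 995 AH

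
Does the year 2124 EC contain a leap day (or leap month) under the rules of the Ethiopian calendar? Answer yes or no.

no

2124 mod 4 = 0; in the Ethiopian calendar a year is leap when year mod 4 = 3, so it is a common year.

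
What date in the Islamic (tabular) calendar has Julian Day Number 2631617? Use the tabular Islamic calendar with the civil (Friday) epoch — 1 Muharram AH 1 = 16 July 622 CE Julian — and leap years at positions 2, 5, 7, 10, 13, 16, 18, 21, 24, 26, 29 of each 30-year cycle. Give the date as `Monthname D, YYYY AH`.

Dhu al-Qa'dah 18, 1928 AH

JDN 2631617 is 7 January 2493 in the Gregorian calendar.
In the tabular Islamic calendar that day is Dhu al-Qa'dah 18, 1928 AH.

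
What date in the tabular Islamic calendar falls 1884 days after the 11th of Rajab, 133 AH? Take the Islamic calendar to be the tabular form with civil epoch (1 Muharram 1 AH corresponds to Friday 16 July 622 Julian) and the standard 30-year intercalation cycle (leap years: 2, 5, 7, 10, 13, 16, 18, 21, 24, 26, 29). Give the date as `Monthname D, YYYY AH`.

JDN of the 11th of Rajab, 133 AH = 1995403.
1995403 + 1884 = 1997287.
JDN 1997287 in the tabular Islamic calendar is Dhu al-Qa'dah 5, 138 AH.

Dhu al-Qa'dah 5, 138 AH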